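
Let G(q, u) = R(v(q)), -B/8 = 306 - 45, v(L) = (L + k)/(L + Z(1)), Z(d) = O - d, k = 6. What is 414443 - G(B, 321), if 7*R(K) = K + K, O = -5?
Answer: 1012483555/2443 ≈ 4.1444e+5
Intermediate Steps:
Z(d) = -5 - d
v(L) = (6 + L)/(-6 + L) (v(L) = (L + 6)/(L + (-5 - 1*1)) = (6 + L)/(L + (-5 - 1)) = (6 + L)/(L - 6) = (6 + L)/(-6 + L))
B = -2088 (B = -8*(306 - 45) = -8*261 = -2088)
R(K) = 2*K/7 (R(K) = (K + K)/7 = (2*K)/7 = 2*K/7)
G(q, u) = 2*(6 + q)/(7*(-6 + q)) (G(q, u) = 2*((6 + q)/(-6 + q))/7 = 2*(6 + q)/(7*(-6 + q)))
414443 - G(B, 321) = 414443 - 2*(6 - 2088)/(7*(-6 - 2088)) = 414443 - 2*(-2082)/(7*(-2094)) = 414443 - 2*(-1)*(-2082)/(7*2094) = 414443 - 1*694/2443 = 414443 - 694/2443 = 1012483555/2443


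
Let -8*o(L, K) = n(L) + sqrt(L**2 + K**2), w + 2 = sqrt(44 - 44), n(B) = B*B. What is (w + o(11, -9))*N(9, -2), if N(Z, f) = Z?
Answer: -1233/8 - 9*sqrt(202)/8 ≈ -170.11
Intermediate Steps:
n(B) = B**2
w = -2 (w = -2 + sqrt(44 - 44) = -2 + sqrt(0) = -2 + 0 = -2)
o(L, K) = -L**2/8 - sqrt(K**2 + L**2)/8 (o(L, K) = -(L**2 + sqrt(L**2 + K**2))/8 = -(L**2 + sqrt(K**2 + L**2))/8 = -L**2/8 - sqrt(K**2 + L**2)/8)
(w + o(11, -9))*N(9, -2) = (-2 + (-1/8*11**2 - sqrt((-9)**2 + 11**2)/8))*9 = (-2 + (-1/8*121 - sqrt(81 + 121)/8))*9 = (-2 + (-121/8 - sqrt(202)/8))*9 = (-137/8 - sqrt(202)/8)*9 = -1233/8 - 9*sqrt(202)/8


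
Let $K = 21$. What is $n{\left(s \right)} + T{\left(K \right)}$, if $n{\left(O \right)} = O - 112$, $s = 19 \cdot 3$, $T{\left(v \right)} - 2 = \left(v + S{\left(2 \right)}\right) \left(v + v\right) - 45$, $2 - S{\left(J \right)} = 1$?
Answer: $826$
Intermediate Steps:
$S{\left(J \right)} = 1$ ($S{\left(J \right)} = 2 - 1 = 1$)
$T{\left(v \right)} = -43 + 2 v \left(1 + v\right)$ ($T{\left(v \right)} = 2 + \left(\left(v + 1\right) \left(v + v\right) - 45\right) = 2 + \left(\left(1 + v\right) 2 v - 45\right) = 2 + \left(2 v \left(1 + v\right) - 45\right) = 2 + \left(-45 + 2 v \left(1 + v\right)\right) = -43 + 2 v \left(1 + v\right)$)
$s = 57$
$n{\left(O \right)} = -112 + O$
$n{\left(s \right)} + T{\left(K \right)} = \left(-112 + 57\right) + \left(-43 + 2 \cdot 21 + 2 \cdot 21^{2}\right) = -55 + \left(-43 + 42 + 2 \cdot 441\right) = -55 + \left(-43 + 42 + 882\right) = -55 + 881 = 826$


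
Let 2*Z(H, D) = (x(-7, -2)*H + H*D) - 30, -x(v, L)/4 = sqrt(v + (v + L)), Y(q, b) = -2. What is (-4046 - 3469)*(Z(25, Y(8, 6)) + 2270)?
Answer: -16758450 + 1503000*I ≈ -1.6758e+7 + 1.503e+6*I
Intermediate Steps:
x(v, L) = -4*sqrt(L + 2*v) (x(v, L) = -4*sqrt(v + (v + L)) = -4*sqrt(v + (L + v)) = -4*sqrt(L + 2*v))
Z(H, D) = -15 + D*H/2 - 8*I*H (Z(H, D) = (((-4*sqrt(-2 + 2*(-7)))*H + H*D) - 30)/2 = (((-4*sqrt(-2 - 14))*H + D*H) - 30)/2 = (((-16*I)*H + D*H) - 30)/2 = ((-16*I*H + D*H) - 30)/2 = ((D*H - 16*I*H) - 30)/2 = (-30 + D*H - 16*I*H)/2 = -15 + D*H/2 - 8*I*H)
(-4046 - 3469)*(Z(25, Y(8, 6)) + 2270) = (-4046 - 3469)*((-15 + (1/2)*(-2)*25 - 8*I*25) + 2270) = -7515*((-15 - 25 - 200*I) + 2270) = -7515*((-40 - 200*I) + 2270) = -7515*(2230 - 200*I) = -16758450 + 1503000*I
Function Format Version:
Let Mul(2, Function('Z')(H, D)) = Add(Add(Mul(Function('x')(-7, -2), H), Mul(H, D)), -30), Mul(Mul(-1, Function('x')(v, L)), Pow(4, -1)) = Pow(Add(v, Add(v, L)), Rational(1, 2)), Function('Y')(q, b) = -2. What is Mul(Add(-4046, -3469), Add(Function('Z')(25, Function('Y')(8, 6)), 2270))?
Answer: Add(-16758450, Mul(1503000, I)) ≈ Add(-1.6758e+7, Mul(1.5030e+6, I))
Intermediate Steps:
Function('x')(v, L) = Mul(-4, Pow(Add(L, Mul(2, v)), Rational(1, 2))) (Function('x')(v, L) = Mul(-4, Pow(Add(v, Add(v, L)), Rational(1, 2))) = Mul(-4, Pow(Add(v, Add(L, v)), Rational(1, 2))) = Mul(-4, Pow(Add(L, Mul(2, v)), Rational(1, 2))))
Function('Z')(H, D) = Add(-15, Mul(Rational(1, 2), D, H), Mul(-8, I, H)) (Function('Z')(H, D) = Mul(Rational(1, 2), Add(Add(Mul(Mul(-4, Pow(Add(-2, Mul(2, -7)), Rational(1, 2))), H), Mul(H, D)), -30)) = Mul(Rational(1, 2), Add(Add(Mul(Mul(-4, Pow(Add(-2, -14), Rational(1, 2))), H), Mul(D, H)), -30)) = Mul(Rational(1, 2), Add(Add(Mul(Mul(-4, Pow(-16, Rational(1, 2))), H), Mul(D, H)), -30)) = Mul(Rational(1, 2), Add(Add(Mul(Mul(-4, Mul(4, I)), H), Mul(D, H)), -30)) = Mul(Rational(1, 2), Add(Add(Mul(Mul(-16, I), H), Mul(D, H)), -30)) = Mul(Rational(1, 2), Add(Add(Mul(-16, I, H), Mul(D, H)), -30)) = Mul(Rational(1, 2), Add(Add(Mul(D, H), Mul(-16, I, H)), -30)) = Mul(Rational(1, 2), Add(-30, Mul(D, H), Mul(-16, I, H))) = Add(-15, Mul(Rational(1, 2), D, H), Mul(-8, I, H)))
Mul(Add(-4046, -3469), Add(Function('Z')(25, Function('Y')(8, 6)), 2270)) = Mul(Add(-4046, -3469), Add(Add(-15, Mul(Rational(1, 2), -2, 25), Mul(-8, I, 25)), 2270)) = Mul(-7515, Add(Add(-15, -25, Mul(-200, I)), 2270)) = Mul(-7515, Add(Add(-40, Mul(-200, I)), 2270)) = Mul(-7515, Add(2230, Mul(-200, I))) = Add(-16758450, Mul(1503000, I))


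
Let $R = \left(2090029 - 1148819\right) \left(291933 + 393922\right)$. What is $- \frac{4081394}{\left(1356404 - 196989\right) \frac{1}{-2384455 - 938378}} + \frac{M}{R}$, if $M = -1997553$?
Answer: $\frac{1750918268720878871023521}{149688264186207650} \approx 1.1697 \cdot 10^{7}$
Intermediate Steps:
$R = 645533584550$ ($R = 941210 \cdot 685855 = 645533584550$)
$- \frac{4081394}{\left(1356404 - 196989\right) \frac{1}{-2384455 - 938378}} + \frac{M}{R} = - \frac{4081394}{\left(1356404 - 196989\right) \frac{1}{-2384455 - 938378}} - \frac{1997553}{645533584550} = - \frac{4081394}{1159415 \frac{1}{-3322833}} - \frac{1997553}{645533584550} = - \frac{4081394}{1159415 \left(- \frac{1}{3322833}\right)} - \frac{1997553}{645533584550} = - \frac{4081394}{- \frac{1159415}{3322833}} - \frac{1997553}{645533584550} = \left(-4081394\right) \left(- \frac{3322833}{1159415}\right) - \frac{1997553}{645533584550} = \frac{13561790669202}{1159415} - \frac{1997553}{645533584550} = \frac{1750918268720878871023521}{149688264186207650}$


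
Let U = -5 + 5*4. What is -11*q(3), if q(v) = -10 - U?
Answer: 275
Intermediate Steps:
U = 15 (U = -5 + 20 = 15)
q(v) = -25 (q(v) = -10 - 1*15 = -10 - 15 = -25)
-11*q(3) = -11*(-25) = 275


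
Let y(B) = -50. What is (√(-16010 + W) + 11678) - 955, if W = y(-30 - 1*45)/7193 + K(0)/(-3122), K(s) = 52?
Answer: 10723 + I*√2018449550401956854/11228273 ≈ 10723.0 + 126.53*I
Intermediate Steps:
W = -265068/11228273 (W = -50/7193 + 52/(-3122) = -50*1/7193 + 52*(-1/3122) = -50/7193 - 26/1561 = -265068/11228273 ≈ -0.023607)
(√(-16010 + W) + 11678) - 955 = (√(-16010 - 265068/11228273) + 11678) - 955 = (√(-179764915798/11228273) + 11678) - 955 = (I*√2018449550401956854/11228273 + 11678) - 955 = (11678 + I*√2018449550401956854/11228273) - 955 = 10723 + I*√2018449550401956854/11228273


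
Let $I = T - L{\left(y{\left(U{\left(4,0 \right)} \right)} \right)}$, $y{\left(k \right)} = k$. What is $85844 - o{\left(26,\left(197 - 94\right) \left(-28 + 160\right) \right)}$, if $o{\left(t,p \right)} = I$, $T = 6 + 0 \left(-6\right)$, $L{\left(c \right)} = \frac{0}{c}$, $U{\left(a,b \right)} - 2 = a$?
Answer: $85838$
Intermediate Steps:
$U{\left(a,b \right)} = 2 + a$
$L{\left(c \right)} = 0$
$T = 6$ ($T = 6 + 0 = 6$)
$I = 6$ ($I = 6 - 0 = 6 + 0 = 6$)
$o{\left(t,p \right)} = 6$
$85844 - o{\left(26,\left(197 - 94\right) \left(-28 + 160\right) \right)} = 85844 - 6 = 85838$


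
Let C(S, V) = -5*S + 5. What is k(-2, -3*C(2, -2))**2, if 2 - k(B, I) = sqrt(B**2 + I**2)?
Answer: (2 - sqrt(229))**2 ≈ 172.47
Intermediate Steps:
C(S, V) = 5 - 5*S
k(B, I) = 2 - sqrt(B**2 + I**2)
k(-2, -3*C(2, -2))**2 = (2 - sqrt((-2)**2 + (-3*(5 - 5*2))**2))**2 = (2 - sqrt(4 + (-3*(5 - 10))**2))**2 = (2 - sqrt(4 + (-3*(-5))**2))**2 = (2 - sqrt(4 + 15**2))**2 = (2 - sqrt(4 + 225))**2 = (2 - sqrt(229))**2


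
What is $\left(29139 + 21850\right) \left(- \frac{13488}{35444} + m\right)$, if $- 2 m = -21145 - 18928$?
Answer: $\frac{18105179677801}{17722} \approx 1.0216 \cdot 10^{9}$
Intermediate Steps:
$m = \frac{40073}{2}$ ($m = - \frac{-21145 - 18928}{2} = \left(- \frac{1}{2}\right) \left(-40073\right) = \frac{40073}{2} \approx 20037.0$)
$\left(29139 + 21850\right) \left(- \frac{13488}{35444} + m\right) = \left(29139 + 21850\right) \left(- \frac{13488}{35444} + \frac{40073}{2}\right) = 50989 \left(\left(-13488\right) \frac{1}{35444} + \frac{40073}{2}\right) = 50989 \left(- \frac{3372}{8861} + \frac{40073}{2}\right) = 50989 \cdot \frac{355080109}{17722} = \frac{18105179677801}{17722}$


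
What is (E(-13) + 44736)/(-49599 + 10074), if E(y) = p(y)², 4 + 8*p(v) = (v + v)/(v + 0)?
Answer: -715777/632400 ≈ -1.1318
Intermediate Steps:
p(v) = -¼ (p(v) = -½ + ((v + v)/(v + 0))/8 = -½ + ((2*v)/v)/8 = -½ + (⅛)*2 = -½ + ¼ = -¼)
E(y) = 1/16 (E(y) = (-¼)² = 1/16)
(E(-13) + 44736)/(-49599 + 10074) = (1/16 + 44736)/(-49599 + 10074) = (715777/16)/(-39525) = (715777/16)*(-1/39525) = -715777/632400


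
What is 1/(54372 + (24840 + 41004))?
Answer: 1/120216 ≈ 8.3184e-6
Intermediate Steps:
1/(54372 + (24840 + 41004)) = 1/(54372 + 65844) = 1/120216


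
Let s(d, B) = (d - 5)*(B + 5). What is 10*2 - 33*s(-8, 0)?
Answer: 2165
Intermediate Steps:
s(d, B) = (-5 + d)*(5 + B)
10*2 - 33*s(-8, 0) = 10*2 - 33*(-25 - 5*0 + 5*(-8) + 0*(-8)) = 20 - 33*(-25 + 0 - 40 + 0) = 20 - 33*(-65) = 20 + 2145 = 2165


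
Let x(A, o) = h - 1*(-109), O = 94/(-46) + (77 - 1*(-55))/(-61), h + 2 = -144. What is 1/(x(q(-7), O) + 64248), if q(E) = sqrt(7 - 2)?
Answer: 1/64211 ≈ 1.5574e-5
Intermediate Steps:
h = -146 (h = -2 - 144 = -146)
O = -5903/1403 (O = 94*(-1/46) + (77 + 55)*(-1/61) = -47/23 + 132*(-1/61) = -47/23 - 132/61 = -5903/1403 ≈ -4.2074)
q(E) = sqrt(5)
x(A, o) = -37 (x(A, o) = -146 - 1*(-109) = -146 + 109 = -37)
1/(x(q(-7), O) + 64248) = 1/(-37 + 64248) = 1/64211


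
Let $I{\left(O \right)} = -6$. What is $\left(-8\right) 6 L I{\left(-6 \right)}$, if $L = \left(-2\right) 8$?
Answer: $-4608$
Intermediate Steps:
$L = -16$
$\left(-8\right) 6 L I{\left(-6 \right)} = \left(-8\right) 6 \left(-16\right) \left(-6\right) = \left(-48\right) \left(-16\right) \left(-6\right) = 768 \left(-6\right) = -4608$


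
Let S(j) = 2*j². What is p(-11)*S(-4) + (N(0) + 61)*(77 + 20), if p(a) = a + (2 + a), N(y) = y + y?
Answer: 5277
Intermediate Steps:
N(y) = 2*y
p(a) = 2 + 2*a
p(-11)*S(-4) + (N(0) + 61)*(77 + 20) = (2 + 2*(-11))*(2*(-4)²) + (2*0 + 61)*(77 + 20) = (2 - 22)*(2*16) + (0 + 61)*97 = -20*32 + 61*97 = -640 + 5917 = 5277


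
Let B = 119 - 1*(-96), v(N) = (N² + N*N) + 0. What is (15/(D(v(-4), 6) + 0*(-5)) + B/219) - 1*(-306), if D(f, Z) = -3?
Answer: 66134/219 ≈ 301.98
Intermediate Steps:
v(N) = 2*N² (v(N) = (N² + N²) + 0 = 2*N² + 0 = 2*N²)
B = 215 (B = 119 + 96 = 215)
(15/(D(v(-4), 6) + 0*(-5)) + B/219) - 1*(-306) = (15/(-3 + 0*(-5)) + 215/219) - 1*(-306) = (15/(-3 + 0) + 215*(1/219)) + 306 = (15/(-3) + 215/219) + 306 = (15*(-⅓) + 215/219) + 306 = (-5 + 215/219) + 306 = -880/219 + 306 = 66134/219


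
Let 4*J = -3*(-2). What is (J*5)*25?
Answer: 375/2 ≈ 187.50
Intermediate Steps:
J = 3/2 (J = (-3*(-2))/4 = (1/4)*6 = 3/2 ≈ 1.5000)
(J*5)*25 = ((3/2)*5)*25 = (15/2)*25 = 375/2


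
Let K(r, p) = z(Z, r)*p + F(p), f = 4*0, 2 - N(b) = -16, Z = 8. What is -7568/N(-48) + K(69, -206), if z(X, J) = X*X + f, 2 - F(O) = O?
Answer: -120568/9 ≈ -13396.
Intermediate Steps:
F(O) = 2 - O
N(b) = 18 (N(b) = 2 - 1*(-16) = 2 + 16 = 18)
f = 0
z(X, J) = X**2 (z(X, J) = X*X + 0 = X**2 + 0 = X**2)
K(r, p) = 2 + 63*p (K(r, p) = 8**2*p + (2 - p) = 64*p + (2 - p) = 2 + 63*p)
-7568/N(-48) + K(69, -206) = -7568/18 + (2 + 63*(-206)) = -7568*1/18 + (2 - 12978) = -3784/9 - 12976 = -120568/9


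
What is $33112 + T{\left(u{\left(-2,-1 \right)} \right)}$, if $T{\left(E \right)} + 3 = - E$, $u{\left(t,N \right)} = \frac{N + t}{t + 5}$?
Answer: $33110$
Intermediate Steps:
$u{\left(t,N \right)} = \frac{N + t}{5 + t}$
$T{\left(E \right)} = -3 - E$
$33112 + T{\left(u{\left(-2,-1 \right)} \right)} = 33112 - \left(3 + \frac{-1 - 2}{5 - 2}\right) = 33112 - \left(3 + \frac{1}{3} \left(-3\right)\right) = 33112 - 2 = 33110$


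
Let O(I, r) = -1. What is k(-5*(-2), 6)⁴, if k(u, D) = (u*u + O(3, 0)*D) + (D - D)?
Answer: 78074896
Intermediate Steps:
k(u, D) = u² - D (k(u, D) = (u*u - D) + (D - D) = (u² - D) + 0 = u² - D)
k(-5*(-2), 6)⁴ = ((-5*(-2))² - 1*6)⁴ = (10² - 6)⁴ = (100 - 6)⁴ = 94⁴ = 78074896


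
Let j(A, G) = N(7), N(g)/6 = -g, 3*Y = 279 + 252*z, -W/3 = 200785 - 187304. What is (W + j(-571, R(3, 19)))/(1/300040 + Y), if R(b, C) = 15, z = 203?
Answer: -12147119400/5144185801 ≈ -2.3613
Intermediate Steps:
W = -40443 (W = -3*(200785 - 187304) = -3*13481 = -40443)
Y = 17145 (Y = (279 + 252*203)/3 = (279 + 51156)/3 = (⅓)*51435 = 17145)
N(g) = -6*g (N(g) = 6*(-g) = -6*g)
j(A, G) = -42 (j(A, G) = -6*7 = -42)
(W + j(-571, R(3, 19)))/(1/300040 + Y) = (-40443 - 42)/(1/300040 + 17145) = -40485/(1/300040 + 17145) = -40485/5144185801/300040 = -40485*300040/5144185801 = -12147119400/5144185801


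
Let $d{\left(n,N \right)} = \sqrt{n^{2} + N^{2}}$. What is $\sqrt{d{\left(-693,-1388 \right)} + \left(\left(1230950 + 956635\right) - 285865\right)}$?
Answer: $\sqrt{1901720 + \sqrt{2406793}} \approx 1379.6$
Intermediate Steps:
$d{\left(n,N \right)} = \sqrt{N^{2} + n^{2}}$
$\sqrt{d{\left(-693,-1388 \right)} + \left(\left(1230950 + 956635\right) - 285865\right)} = \sqrt{\sqrt{\left(-1388\right)^{2} + \left(-693\right)^{2}} + \left(\left(1230950 + 956635\right) - 285865\right)} = \sqrt{\sqrt{1926544 + 480249} + \left(2187585 - 285865\right)} = \sqrt{\sqrt{2406793} + 1901720} = \sqrt{1901720 + \sqrt{2406793}}$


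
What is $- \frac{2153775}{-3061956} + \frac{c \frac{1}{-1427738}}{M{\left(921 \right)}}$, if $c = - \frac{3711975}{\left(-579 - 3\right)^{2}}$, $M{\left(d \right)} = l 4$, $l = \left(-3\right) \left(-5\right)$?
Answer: $\frac{83001469077565}{118000626820128} \approx 0.7034$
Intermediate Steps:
$l = 15$
$M{\left(d \right)} = 60$ ($M{\left(d \right)} = 15 \cdot 4 = 60$)
$c = - \frac{1237325}{112908}$ ($c = - \frac{3711975}{\left(-582\right)^{2}} = - \frac{3711975}{338724} = \left(-3711975\right) \frac{1}{338724} = - \frac{1237325}{112908} \approx -10.959$)
$- \frac{2153775}{-3061956} + \frac{c \frac{1}{-1427738}}{M{\left(921 \right)}} = - \frac{2153775}{-3061956} + \frac{\left(- \frac{1237325}{112908}\right) \frac{1}{-1427738}}{60} = \left(-2153775\right) \left(- \frac{1}{3061956}\right) + \left(- \frac{1237325}{112908}\right) \left(- \frac{1}{1427738}\right) \frac{1}{60} = \frac{15275}{21716} + \frac{1237325}{161203042104} \cdot \frac{1}{60} = \frac{15275}{21716} + \frac{247465}{1934436505248} = \frac{83001469077565}{118000626820128}$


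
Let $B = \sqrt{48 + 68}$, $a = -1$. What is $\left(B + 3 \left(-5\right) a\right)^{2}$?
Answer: $341 + 60 \sqrt{29} \approx 664.11$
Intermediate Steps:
$B = 2 \sqrt{29}$ ($B = \sqrt{116} = 2 \sqrt{29} \approx 10.77$)
$\left(B + 3 \left(-5\right) a\right)^{2} = \left(2 \sqrt{29} + 3 \left(-5\right) \left(-1\right)\right)^{2} = \left(2 \sqrt{29} - -15\right)^{2} = \left(2 \sqrt{29} + 15\right)^{2} = \left(15 + 2 \sqrt{29}\right)^{2}$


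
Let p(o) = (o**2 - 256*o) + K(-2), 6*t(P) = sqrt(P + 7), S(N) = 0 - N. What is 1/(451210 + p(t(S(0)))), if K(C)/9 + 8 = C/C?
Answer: 584686764/263779776692329 + 55296*sqrt(7)/263779776692329 ≈ 2.2171e-6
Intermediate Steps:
K(C) = -63 (K(C) = -72 + 9*(C/C) = -72 + 9*1 = -72 + 9 = -63)
S(N) = -N
t(P) = sqrt(7 + P)/6 (t(P) = sqrt(P + 7)/6 = sqrt(7 + P)/6)
p(o) = -63 + o**2 - 256*o (p(o) = (o**2 - 256*o) - 63 = -63 + o**2 - 256*o)
1/(451210 + p(t(S(0)))) = 1/(451210 + (-63 + (sqrt(7 - 1*0)/6)**2 - 128*sqrt(7 - 1*0)/3)) = 1/(451210 + (-63 + (sqrt(7 + 0)/6)**2 - 128*sqrt(7 + 0)/3)) = 1/(451210 + (-63 + (sqrt(7)/6)**2 - 128*sqrt(7)/3)) = 1/(451210 + (-63 + 7/36 - 128*sqrt(7)/3)) = 1/(451210 + (-2261/36 - 128*sqrt(7)/3)) = 1/(16241299/36 - 128*sqrt(7)/3)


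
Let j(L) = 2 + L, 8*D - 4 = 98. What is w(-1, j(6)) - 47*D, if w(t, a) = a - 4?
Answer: -2381/4 ≈ -595.25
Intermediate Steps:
D = 51/4 (D = ½ + (⅛)*98 = ½ + 49/4 = 51/4 ≈ 12.750)
w(t, a) = -4 + a
w(-1, j(6)) - 47*D = (-4 + (2 + 6)) - 47*51/4 = (-4 + 8) - 2397/4 = 4 - 2397/4 = -2381/4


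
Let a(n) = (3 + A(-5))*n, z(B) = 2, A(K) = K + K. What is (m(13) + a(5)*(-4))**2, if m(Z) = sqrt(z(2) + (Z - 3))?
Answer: 19612 + 560*sqrt(3) ≈ 20582.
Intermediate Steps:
A(K) = 2*K
m(Z) = sqrt(-1 + Z) (m(Z) = sqrt(2 + (Z - 3)) = sqrt(2 + (-3 + Z)) = sqrt(-1 + Z))
a(n) = -7*n (a(n) = (3 + 2*(-5))*n = (3 - 10)*n = -7*n)
(m(13) + a(5)*(-4))**2 = (sqrt(-1 + 13) - 7*5*(-4))**2 = (sqrt(12) - 35*(-4))**2 = (2*sqrt(3) + 140)**2 = (140 + 2*sqrt(3))**2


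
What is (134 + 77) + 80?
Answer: 291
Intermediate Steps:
(134 + 77) + 80 = 211 + 80 = 291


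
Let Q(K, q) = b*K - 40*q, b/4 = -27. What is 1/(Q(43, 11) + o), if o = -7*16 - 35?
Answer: -1/5231 ≈ -0.00019117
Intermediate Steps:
b = -108 (b = 4*(-27) = -108)
Q(K, q) = -108*K - 40*q
o = -147 (o = -112 - 35 = -147)
1/(Q(43, 11) + o) = 1/((-108*43 - 40*11) - 147) = 1/((-4644 - 440) - 147) = 1/(-5084 - 147) = 1/(-5231) = -1/5231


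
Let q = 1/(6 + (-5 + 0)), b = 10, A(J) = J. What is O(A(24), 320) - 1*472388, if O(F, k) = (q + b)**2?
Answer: -472267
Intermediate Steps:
q = 1 (q = 1/(6 - 5) = 1/1 = 1)
O(F, k) = 121 (O(F, k) = (1 + 10)**2 = 11**2 = 121)
O(A(24), 320) - 1*472388 = 121 - 1*472388 = 121 - 472388 = -472267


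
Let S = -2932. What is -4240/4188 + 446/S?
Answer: -1787441/1534902 ≈ -1.1645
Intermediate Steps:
-4240/4188 + 446/S = -4240/4188 + 446/(-2932) = -4240*1/4188 + 446*(-1/2932) = -1060/1047 - 223/1466 = -1787441/1534902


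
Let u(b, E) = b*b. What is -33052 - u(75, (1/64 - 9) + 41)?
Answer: -38677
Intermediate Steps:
u(b, E) = b²
-33052 - u(75, (1/64 - 9) + 41) = -33052 - 1*75² = -33052 - 1*5625 = -33052 - 5625 = -38677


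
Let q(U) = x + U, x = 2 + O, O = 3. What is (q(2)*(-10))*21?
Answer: -1470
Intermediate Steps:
x = 5 (x = 2 + 3 = 5)
q(U) = 5 + U
(q(2)*(-10))*21 = ((5 + 2)*(-10))*21 = (7*(-10))*21 = -70*21 = -1470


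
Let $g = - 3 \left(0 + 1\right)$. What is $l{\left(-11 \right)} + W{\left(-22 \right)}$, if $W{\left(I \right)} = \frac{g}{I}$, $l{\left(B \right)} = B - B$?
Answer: $\frac{3}{22} \approx 0.13636$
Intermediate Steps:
$l{\left(B \right)} = 0$
$g = -3$ ($g = \left(-3\right) 1 = -3$)
$W{\left(I \right)} = - \frac{3}{I}$ ($W{\left(I \right)} = \frac{1}{I} \left(-3\right) = - \frac{3}{I}$)
$l{\left(-11 \right)} + W{\left(-22 \right)} = 0 - \frac{3}{-22} = 0 - - \frac{3}{22} = 0 + \frac{3}{22} = \frac{3}{22}$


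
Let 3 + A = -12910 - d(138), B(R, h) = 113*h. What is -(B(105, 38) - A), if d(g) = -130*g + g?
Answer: 595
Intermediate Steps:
d(g) = -129*g
A = 4889 (A = -3 + (-12910 - (-129)*138) = -3 + (-12910 - 1*(-17802)) = -3 + (-12910 + 17802) = -3 + 4892 = 4889)
-(B(105, 38) - A) = -(113*38 - 1*4889) = -(4294 - 4889) = -1*(-595) = 595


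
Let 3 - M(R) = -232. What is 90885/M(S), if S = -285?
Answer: 18177/47 ≈ 386.74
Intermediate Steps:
M(R) = 235 (M(R) = 3 - 1*(-232) = 3 + 232 = 235)
90885/M(S) = 90885/235 = 90885*(1/235) = 18177/47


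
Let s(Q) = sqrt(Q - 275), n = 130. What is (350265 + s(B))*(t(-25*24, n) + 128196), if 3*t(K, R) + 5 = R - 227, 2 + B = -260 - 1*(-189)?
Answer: 44890662930 + 256324*I*sqrt(87) ≈ 4.4891e+10 + 2.3908e+6*I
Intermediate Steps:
B = -73 (B = -2 + (-260 - 1*(-189)) = -2 + (-260 + 189) = -2 - 71 = -73)
s(Q) = sqrt(-275 + Q)
t(K, R) = -232/3 + R/3 (t(K, R) = -5/3 + (R - 227)/3 = -5/3 + (-227 + R)/3 = -5/3 + (-227/3 + R/3) = -232/3 + R/3)
(350265 + s(B))*(t(-25*24, n) + 128196) = (350265 + sqrt(-275 - 73))*((-232/3 + (1/3)*130) + 128196) = (350265 + sqrt(-348))*((-232/3 + 130/3) + 128196) = (350265 + 2*I*sqrt(87))*(-34 + 128196) = (350265 + 2*I*sqrt(87))*128162 = 44890662930 + 256324*I*sqrt(87)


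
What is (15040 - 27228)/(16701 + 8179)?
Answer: -3047/6220 ≈ -0.48987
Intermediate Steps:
(15040 - 27228)/(16701 + 8179) = -12188/24880 = -12188*1/24880 = -3047/6220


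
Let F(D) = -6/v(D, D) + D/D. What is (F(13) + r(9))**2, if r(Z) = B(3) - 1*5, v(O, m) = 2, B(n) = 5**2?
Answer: 324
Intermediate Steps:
B(n) = 25
F(D) = -2 (F(D) = -6/2 + D/D = -6*1/2 + 1 = -3 + 1 = -2)
r(Z) = 20 (r(Z) = 25 - 1*5 = 25 - 5 = 20)
(F(13) + r(9))**2 = (-2 + 20)**2 = 18**2 = 324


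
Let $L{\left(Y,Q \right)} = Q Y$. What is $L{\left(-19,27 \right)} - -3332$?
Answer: $2819$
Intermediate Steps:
$L{\left(-19,27 \right)} - -3332 = 27 \left(-19\right) - -3332 = -513 + 3332 = 2819$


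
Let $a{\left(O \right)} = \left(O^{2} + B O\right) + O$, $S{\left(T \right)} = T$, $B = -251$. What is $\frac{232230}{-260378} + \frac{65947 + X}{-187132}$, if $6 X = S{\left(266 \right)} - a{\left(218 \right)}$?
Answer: $- \frac{15235772143}{12181263974} \approx -1.2508$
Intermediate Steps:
$a{\left(O \right)} = O^{2} - 250 O$ ($a{\left(O \right)} = \left(O^{2} - 251 O\right) + O = O^{2} - 250 O$)
$X = 1207$ ($X = \frac{266 - 218 \left(-250 + 218\right)}{6} = \frac{266 - 218 \left(-32\right)}{6} = \frac{266 - -6976}{6} = \frac{266 + 6976}{6} = \frac{1}{6} \cdot 7242 = 1207$)
$\frac{232230}{-260378} + \frac{65947 + X}{-187132} = \frac{232230}{-260378} + \frac{65947 + 1207}{-187132} = 232230 \left(- \frac{1}{260378}\right) + 67154 \left(- \frac{1}{187132}\right) = - \frac{116115}{130189} - \frac{33577}{93566} = - \frac{15235772143}{12181263974}$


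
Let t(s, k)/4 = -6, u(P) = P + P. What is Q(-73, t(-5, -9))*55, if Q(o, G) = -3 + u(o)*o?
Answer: 586025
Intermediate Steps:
u(P) = 2*P
t(s, k) = -24 (t(s, k) = 4*(-6) = -24)
Q(o, G) = -3 + 2*o**2 (Q(o, G) = -3 + (2*o)*o = -3 + 2*o**2)
Q(-73, t(-5, -9))*55 = (-3 + 2*(-73)**2)*55 = (-3 + 2*5329)*55 = (-3 + 10658)*55 = 10655*55 = 586025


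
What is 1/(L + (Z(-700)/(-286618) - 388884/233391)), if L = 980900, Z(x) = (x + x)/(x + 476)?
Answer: 89192082184/87488364797468259 ≈ 1.0195e-6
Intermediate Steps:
Z(x) = 2*x/(476 + x) (Z(x) = (2*x)/(476 + x) = 2*x/(476 + x))
1/(L + (Z(-700)/(-286618) - 388884/233391)) = 1/(980900 + ((2*(-700)/(476 - 700))/(-286618) - 388884/233391)) = 1/(980900 + ((2*(-700)/(-224))*(-1/286618) - 388884*1/233391)) = 1/(980900 + ((2*(-700)*(-1/224))*(-1/286618) - 129628/77797)) = 1/(980900 + ((25/4)*(-1/286618) - 129628/77797)) = 1/(980900 + (-25/1146472 - 129628/77797)) = 1/(980900 - 148616817341/89192082184) = 1/(87488364797468259/89192082184) = 89192082184/87488364797468259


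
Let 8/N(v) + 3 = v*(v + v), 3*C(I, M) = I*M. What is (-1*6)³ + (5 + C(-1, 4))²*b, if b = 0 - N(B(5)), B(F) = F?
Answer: -92336/423 ≈ -218.29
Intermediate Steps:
C(I, M) = I*M/3 (C(I, M) = (I*M)/3 = I*M/3)
N(v) = 8/(-3 + 2*v²) (N(v) = 8/(-3 + v*(v + v)) = 8/(-3 + v*(2*v)) = 8/(-3 + 2*v²))
b = -8/47 (b = 0 - 8/(-3 + 2*5²) = 0 - 8/(-3 + 2*25) = 0 - 8/(-3 + 50) = 0 - 8/47 = -8/47 ≈ -0.17021)
(-1*6)³ + (5 + C(-1, 4))²*b = (-1*6)³ + (5 + (⅓)*(-1)*4)²*(-8/47) = (-6)³ + (5 - 4/3)²*(-8/47) = -216 + (11/3)²*(-8/47) = -216 + (121/9)*(-8/47) = -216 - 968/423 = -92336/423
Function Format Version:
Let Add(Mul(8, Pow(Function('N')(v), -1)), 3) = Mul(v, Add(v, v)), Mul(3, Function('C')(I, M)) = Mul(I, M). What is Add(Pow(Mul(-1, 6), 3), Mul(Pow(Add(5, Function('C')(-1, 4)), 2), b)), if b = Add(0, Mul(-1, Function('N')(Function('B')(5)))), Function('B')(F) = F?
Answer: Rational(-92336, 423) ≈ -218.29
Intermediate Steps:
Function('C')(I, M) = Mul(Rational(1, 3), I, M) (Function('C')(I, M) = Mul(Rational(1, 3), Mul(I, M)) = Mul(Rational(1, 3), I, M))
Function('N')(v) = Mul(8, Pow(Add(-3, Mul(2, Pow(v, 2))), -1)) (Function('N')(v) = Mul(8, Pow(Add(-3, Mul(v, Add(v, v))), -1)) = Mul(8, Pow(Add(-3, Mul(v, Mul(2, v))), -1)) = Mul(8, Pow(Add(-3, Mul(2, Pow(v, 2))), -1)))
b = Rational(-8, 47) (b = Add(0, Mul(-1, Mul(8, Pow(Add(-3, Mul(2, Pow(5, 2))), -1)))) = Add(0, Mul(-1, Mul(8, Pow(Add(-3, Mul(2, 25)), -1)))) = Add(0, Mul(-1, Mul(8, Pow(Add(-3, 50), -1)))) = Add(0, Mul(-1, Mul(8, Pow(47, -1)))) = Add(0, Mul(-1, Mul(8, Rational(1, 47)))) = Add(0, Mul(-1, Rational(8, 47))) = Add(0, Rational(-8, 47)) = Rational(-8, 47) ≈ -0.17021)
Add(Pow(Mul(-1, 6), 3), Mul(Pow(Add(5, Function('C')(-1, 4)), 2), b)) = Add(Pow(Mul(-1, 6), 3), Mul(Pow(Add(5, Mul(Rational(1, 3), -1, 4)), 2), Rational(-8, 47))) = Add(Pow(-6, 3), Mul(Pow(Add(5, Rational(-4, 3)), 2), Rational(-8, 47))) = Add(-216, Mul(Pow(Rational(11, 3), 2), Rational(-8, 47))) = Add(-216, Mul(Rational(121, 9), Rational(-8, 47))) = Add(-216, Rational(-968, 423)) = Rational(-92336, 423)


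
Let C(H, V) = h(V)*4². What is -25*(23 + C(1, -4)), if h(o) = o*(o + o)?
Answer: -13375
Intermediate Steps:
h(o) = 2*o² (h(o) = o*(2*o) = 2*o²)
C(H, V) = 32*V² (C(H, V) = (2*V²)*4² = (2*V²)*16 = 32*V²)
-25*(23 + C(1, -4)) = -25*(23 + 32*(-4)²) = -25*(23 + 32*16) = -25*(23 + 512) = -25*535 = -13375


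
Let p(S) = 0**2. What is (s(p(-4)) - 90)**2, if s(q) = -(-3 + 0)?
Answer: 7569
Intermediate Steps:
p(S) = 0
s(q) = 3 (s(q) = -1*(-3) = 3)
(s(p(-4)) - 90)**2 = (3 - 90)**2 = (-87)**2 = 7569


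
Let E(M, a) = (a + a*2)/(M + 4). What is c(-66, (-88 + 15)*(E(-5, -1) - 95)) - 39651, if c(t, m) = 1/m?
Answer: -266296115/6716 ≈ -39651.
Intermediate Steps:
E(M, a) = 3*a/(4 + M) (E(M, a) = (a + 2*a)/(4 + M) = (3*a)/(4 + M) = 3*a/(4 + M))
c(-66, (-88 + 15)*(E(-5, -1) - 95)) - 39651 = 1/((-88 + 15)*(3*(-1)/(4 - 5) - 95)) - 39651 = 1/(-73*(3*(-1)/(-1) - 95)) - 39651 = 1/(-73*(3*(-1)*(-1) - 95)) - 39651 = 1/(-73*(3 - 95)) - 39651 = 1/(-73*(-92)) - 39651 = 1/6716 - 39651 = -266296115/6716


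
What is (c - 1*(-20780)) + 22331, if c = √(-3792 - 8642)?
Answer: 43111 + I*√12434 ≈ 43111.0 + 111.51*I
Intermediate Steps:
c = I*√12434 (c = √(-12434) = I*√12434 ≈ 111.51*I)
(c - 1*(-20780)) + 22331 = (I*√12434 - 1*(-20780)) + 22331 = (I*√12434 + 20780) + 22331 = (20780 + I*√12434) + 22331 = 43111 + I*√12434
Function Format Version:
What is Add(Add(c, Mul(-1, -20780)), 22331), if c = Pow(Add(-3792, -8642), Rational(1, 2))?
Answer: Add(43111, Mul(I, Pow(12434, Rational(1, 2)))) ≈ Add(43111., Mul(111.51, I))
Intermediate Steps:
c = Mul(I, Pow(12434, Rational(1, 2))) (c = Pow(-12434, Rational(1, 2)) = Mul(I, Pow(12434, Rational(1, 2))) ≈ Mul(111.51, I))
Add(Add(c, Mul(-1, -20780)), 22331) = Add(Add(Mul(I, Pow(12434, Rational(1, 2))), Mul(-1, -20780)), 22331) = Add(Add(Mul(I, Pow(12434, Rational(1, 2))), 20780), 22331) = Add(Add(20780, Mul(I, Pow(12434, Rational(1, 2)))), 22331) = Add(43111, Mul(I, Pow(12434, Rational(1, 2))))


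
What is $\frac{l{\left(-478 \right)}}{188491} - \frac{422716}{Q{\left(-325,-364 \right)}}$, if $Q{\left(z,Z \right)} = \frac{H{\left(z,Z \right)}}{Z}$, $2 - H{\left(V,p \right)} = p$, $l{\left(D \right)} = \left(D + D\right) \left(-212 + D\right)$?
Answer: $\frac{14501546117312}{34493853} \approx 4.2041 \cdot 10^{5}$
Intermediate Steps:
$l{\left(D \right)} = 2 D \left(-212 + D\right)$
$H{\left(V,p \right)} = 2 - p$
$Q{\left(z,Z \right)} = \frac{2 - Z}{Z}$
$\frac{l{\left(-478 \right)}}{188491} - \frac{422716}{Q{\left(-325,-364 \right)}} = \frac{2 \left(-478\right) \left(-212 - 478\right)}{188491} - \frac{422716}{\frac{1}{-364} \left(2 - -364\right)} = 2 \left(-478\right) \left(-690\right) \frac{1}{188491} - \frac{422716}{\left(- \frac{1}{364}\right) \left(2 + 364\right)} = 659640 \cdot \frac{1}{188491} - \frac{422716}{\left(- \frac{1}{364}\right) 366} = \frac{659640}{188491} - \frac{422716}{- \frac{183}{182}} = \frac{659640}{188491} - - \frac{76934312}{183} = \frac{659640}{188491} + \frac{76934312}{183} = \frac{14501546117312}{34493853}$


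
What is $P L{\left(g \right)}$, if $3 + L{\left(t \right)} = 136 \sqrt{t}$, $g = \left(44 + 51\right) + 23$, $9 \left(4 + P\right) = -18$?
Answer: $18 - 816 \sqrt{118} \approx -8846.0$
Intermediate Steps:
$P = -6$ ($P = -4 + \frac{1}{9} \left(-18\right) = -4 - 2 = -6$)
$g = 118$ ($g = 95 + 23 = 118$)
$L{\left(t \right)} = -3 + 136 \sqrt{t}$
$P L{\left(g \right)} = - 6 \left(-3 + 136 \sqrt{118}\right) = 18 - 816 \sqrt{118}$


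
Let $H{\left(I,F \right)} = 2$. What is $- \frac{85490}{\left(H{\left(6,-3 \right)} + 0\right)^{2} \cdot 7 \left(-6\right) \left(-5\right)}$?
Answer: $- \frac{8549}{84} \approx -101.77$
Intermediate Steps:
$- \frac{85490}{\left(H{\left(6,-3 \right)} + 0\right)^{2} \cdot 7 \left(-6\right) \left(-5\right)} = - \frac{85490}{\left(2 + 0\right)^{2} \cdot 7 \left(-6\right) \left(-5\right)} = - \frac{85490}{2^{2} \left(-42\right) \left(-5\right)} = - \frac{85490}{4 \left(-42\right) \left(-5\right)} = - \frac{85490}{\left(-168\right) \left(-5\right)} = - \frac{85490}{840} = \left(-85490\right) \frac{1}{840} = - \frac{8549}{84}$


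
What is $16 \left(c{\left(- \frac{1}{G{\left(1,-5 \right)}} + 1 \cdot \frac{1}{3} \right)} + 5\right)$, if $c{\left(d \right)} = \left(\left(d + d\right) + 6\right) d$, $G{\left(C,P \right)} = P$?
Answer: $\frac{31568}{225} \approx 140.3$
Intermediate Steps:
$c{\left(d \right)} = d \left(6 + 2 d\right)$ ($c{\left(d \right)} = \left(2 d + 6\right) d = \left(6 + 2 d\right) d = d \left(6 + 2 d\right)$)
$16 \left(c{\left(- \frac{1}{G{\left(1,-5 \right)}} + 1 \cdot \frac{1}{3} \right)} + 5\right) = 16 \left(2 \left(- \frac{1}{-5} + 1 \cdot \frac{1}{3}\right) \left(3 + \left(- \frac{1}{-5} + 1 \cdot \frac{1}{3}\right)\right) + 5\right) = 16 \left(2 \left(\left(-1\right) \left(- \frac{1}{5}\right) + 1 \cdot \frac{1}{3}\right) \left(3 + \left(\left(-1\right) \left(- \frac{1}{5}\right) + 1 \cdot \frac{1}{3}\right)\right) + 5\right) = 16 \left(2 \left(\frac{1}{5} + \frac{1}{3}\right) \left(3 + \left(\frac{1}{5} + \frac{1}{3}\right)\right) + 5\right) = 16 \left(2 \cdot \frac{8}{15} \left(3 + \frac{8}{15}\right) + 5\right) = 16 \left(2 \cdot \frac{8}{15} \cdot \frac{53}{15} + 5\right) = 16 \left(\frac{848}{225} + 5\right) = 16 \cdot \frac{1973}{225} = \frac{31568}{225}$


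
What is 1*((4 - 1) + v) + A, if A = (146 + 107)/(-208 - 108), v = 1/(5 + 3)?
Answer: 1469/632 ≈ 2.3244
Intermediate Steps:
v = ⅛ (v = 1/8 = ⅛ ≈ 0.12500)
A = -253/316 (A = 253/(-316) = 253*(-1/316) = -253/316 ≈ -0.80063)
1*((4 - 1) + v) + A = 1*((4 - 1) + ⅛) - 253/316 = 1*(3 + ⅛) - 253/316 = 1*(25/8) - 253/316 = 25/8 - 253/316 = 1469/632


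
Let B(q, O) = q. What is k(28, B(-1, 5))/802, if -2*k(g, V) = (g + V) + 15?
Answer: -21/802 ≈ -0.026185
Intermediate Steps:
k(g, V) = -15/2 - V/2 - g/2 (k(g, V) = -((g + V) + 15)/2 = -((V + g) + 15)/2 = -(15 + V + g)/2 = -15/2 - V/2 - g/2)
k(28, B(-1, 5))/802 = (-15/2 - ½*(-1) - ½*28)/802 = (-15/2 + ½ - 14)*(1/802) = -21*1/802 = -21/802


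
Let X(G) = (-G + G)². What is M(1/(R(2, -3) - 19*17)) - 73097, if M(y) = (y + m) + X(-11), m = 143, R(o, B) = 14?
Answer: -22542787/309 ≈ -72954.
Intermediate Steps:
X(G) = 0 (X(G) = 0² = 0)
M(y) = 143 + y (M(y) = (y + 143) + 0 = (143 + y) + 0 = 143 + y)
M(1/(R(2, -3) - 19*17)) - 73097 = (143 + 1/(14 - 19*17)) - 73097 = (143 + 1/(14 - 323)) - 73097 = (143 + 1/(-309)) - 73097 = (143 - 1/309) - 73097 = 44186/309 - 73097 = -22542787/309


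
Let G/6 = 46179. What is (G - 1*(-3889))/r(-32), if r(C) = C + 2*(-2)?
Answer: -280963/36 ≈ -7804.5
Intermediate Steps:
G = 277074 (G = 6*46179 = 277074)
r(C) = -4 + C (r(C) = C - 4 = -4 + C)
(G - 1*(-3889))/r(-32) = (277074 - 1*(-3889))/(-4 - 32) = (277074 + 3889)/(-36) = 280963*(-1/36) = -280963/36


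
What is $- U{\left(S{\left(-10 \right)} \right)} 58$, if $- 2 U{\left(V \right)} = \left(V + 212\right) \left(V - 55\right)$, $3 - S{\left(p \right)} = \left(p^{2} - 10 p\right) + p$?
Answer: $-175450$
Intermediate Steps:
$S{\left(p \right)} = 3 - p^{2} + 9 p$ ($S{\left(p \right)} = 3 - \left(\left(p^{2} - 10 p\right) + p\right) = 3 - \left(p^{2} - 9 p\right) = 3 - p^{2} + 9 p$)
$U{\left(V \right)} = - \frac{\left(-55 + V\right) \left(212 + V\right)}{2}$ ($U{\left(V \right)} = - \frac{\left(V + 212\right) \left(V - 55\right)}{2} = - \frac{\left(212 + V\right) \left(-55 + V\right)}{2} = - \frac{\left(-55 + V\right) \left(212 + V\right)}{2}$)
$- U{\left(S{\left(-10 \right)} \right)} 58 = - \left(5830 - \frac{157 \left(3 - \left(-10\right)^{2} + 9 \left(-10\right)\right)}{2} - \frac{\left(3 - \left(-10\right)^{2} + 9 \left(-10\right)\right)^{2}}{2}\right) 58 = - \left(5830 - \frac{157 \left(3 - 100 - 90\right)}{2} - \frac{\left(3 - 100 - 90\right)^{2}}{2}\right) 58 = - \left(5830 - - \frac{29359}{2} - \frac{\left(-187\right)^{2}}{2}\right) 58 = - \left(5830 + \frac{29359}{2} - \frac{34969}{2}\right) 58 = - 3025 \cdot 58 = \left(-1\right) 175450 = -175450$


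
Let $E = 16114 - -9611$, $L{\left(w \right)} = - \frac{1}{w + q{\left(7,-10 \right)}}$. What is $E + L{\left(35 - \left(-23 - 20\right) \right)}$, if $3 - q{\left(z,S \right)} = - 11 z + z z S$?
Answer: $\frac{16669799}{648} \approx 25725.0$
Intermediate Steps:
$q{\left(z,S \right)} = 3 + 11 z - S z^{2}$ ($q{\left(z,S \right)} = 3 - \left(- 11 z + z z S\right) = 3 - \left(- 11 z + z^{2} S\right) = 3 - \left(- 11 z + S z^{2}\right) = 3 + 11 z - S z^{2}$)
$L{\left(w \right)} = - \frac{1}{570 + w}$ ($L{\left(w \right)} = - \frac{1}{w + \left(3 + 11 \cdot 7 - - 10 \cdot 7^{2}\right)} = - \frac{1}{w + \left(3 + 77 - \left(-10\right) 49\right)} = - \frac{1}{w + \left(3 + 77 + 490\right)} = - \frac{1}{w + 570} = - \frac{1}{570 + w}$)
$E = 25725$ ($E = 16114 + 9611 = 25725$)
$E + L{\left(35 - \left(-23 - 20\right) \right)} = 25725 - \frac{1}{570 + \left(35 - \left(-23 - 20\right)\right)} = 25725 - \frac{1}{570 + \left(35 - -43\right)} = 25725 - \frac{1}{570 + \left(35 + 43\right)} = 25725 - \frac{1}{570 + 78} = 25725 - \frac{1}{648} = \frac{16669799}{648}$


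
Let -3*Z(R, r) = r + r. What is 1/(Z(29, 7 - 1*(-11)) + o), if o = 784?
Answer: 1/772 ≈ 0.0012953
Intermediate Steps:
Z(R, r) = -2*r/3 (Z(R, r) = -(r + r)/3 = -2*r/3)
1/(Z(29, 7 - 1*(-11)) + o) = 1/(-2*(7 - 1*(-11))/3 + 784) = 1/(-2*(7 + 11)/3 + 784) = 1/(-⅔*18 + 784) = 1/(-12 + 784) = 1/772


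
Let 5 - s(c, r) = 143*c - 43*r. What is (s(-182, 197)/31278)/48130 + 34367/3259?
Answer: 1989867027823/188697371010 ≈ 10.545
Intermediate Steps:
s(c, r) = 5 - 143*c + 43*r (s(c, r) = 5 - (143*c - 43*r) = 5 - (-43*r + 143*c) = 5 + (-143*c + 43*r) = 5 - 143*c + 43*r)
(s(-182, 197)/31278)/48130 + 34367/3259 = ((5 - 143*(-182) + 43*197)/31278)/48130 + 34367/3259 = ((5 + 26026 + 8471)*(1/31278))*(1/48130) + 34367*(1/3259) = (34502*(1/31278))*(1/48130) + 34367/3259 = (1327/1203)*(1/48130) + 34367/3259 = 1327/57900390 + 34367/3259 = 1989867027823/188697371010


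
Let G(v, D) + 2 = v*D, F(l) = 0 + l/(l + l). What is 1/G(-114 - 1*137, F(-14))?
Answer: -2/255 ≈ -0.0078431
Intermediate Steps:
F(l) = ½ (F(l) = 0 + l/((2*l)) = 0 + l*(1/(2*l)) = 0 + ½ = ½)
G(v, D) = -2 + D*v (G(v, D) = -2 + v*D = -2 + D*v)
1/G(-114 - 1*137, F(-14)) = 1/(-2 + (-114 - 1*137)/2) = 1/(-2 + (-114 - 137)/2) = 1/(-2 + (½)*(-251)) = 1/(-2 - 251/2) = 1/(-255/2) = -2/255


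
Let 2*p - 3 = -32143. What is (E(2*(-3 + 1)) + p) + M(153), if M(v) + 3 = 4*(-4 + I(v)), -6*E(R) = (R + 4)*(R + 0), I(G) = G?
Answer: -15477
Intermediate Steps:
p = -16070 (p = 3/2 + (1/2)*(-32143) = 3/2 - 32143/2 = -16070)
E(R) = -R*(4 + R)/6 (E(R) = -(R + 4)*(R + 0)/6 = -(4 + R)*R/6 = -R*(4 + R)/6)
M(v) = -19 + 4*v (M(v) = -3 + 4*(-4 + v) = -3 + (-16 + 4*v) = -19 + 4*v)
(E(2*(-3 + 1)) + p) + M(153) = (-2*(-3 + 1)*(4 + 2*(-3 + 1))/6 - 16070) + (-19 + 4*153) = (-2*(-2)*(4 + 2*(-2))/6 - 16070) + (-19 + 612) = (-1/6*(-4)*(4 - 4) - 16070) + 593 = (-1/6*(-4)*0 - 16070) + 593 = (0 - 16070) + 593 = -16070 + 593 = -15477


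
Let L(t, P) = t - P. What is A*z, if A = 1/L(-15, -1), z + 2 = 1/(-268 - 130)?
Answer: 797/5572 ≈ 0.14304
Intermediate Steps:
z = -797/398 (z = -2 + 1/(-268 - 130) = -2 + 1/(-398) = -2 - 1/398 = -797/398 ≈ -2.0025)
A = -1/14 (A = 1/(-15 - 1*(-1)) = 1/(-15 + 1) = 1/(-14) = -1/14 ≈ -0.071429)
A*z = -1/14*(-797/398) = 797/5572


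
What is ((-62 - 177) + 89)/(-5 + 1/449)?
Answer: 11225/374 ≈ 30.013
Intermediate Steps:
((-62 - 177) + 89)/(-5 + 1/449) = (-239 + 89)/(-5 + 1/449) = -150/(-2244/449) = -150*(-449/2244) = 11225/374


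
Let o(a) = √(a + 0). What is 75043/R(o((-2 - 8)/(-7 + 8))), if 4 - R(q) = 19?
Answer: -75043/15 ≈ -5002.9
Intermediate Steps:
o(a) = √a
R(q) = -15 (R(q) = 4 - 1*19 = 4 - 19 = -15)
75043/R(o((-2 - 8)/(-7 + 8))) = 75043/(-15) = 75043*(-1/15) = -75043/15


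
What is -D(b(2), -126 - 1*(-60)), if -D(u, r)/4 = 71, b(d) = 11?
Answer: 284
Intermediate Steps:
D(u, r) = -284 (D(u, r) = -4*71 = -284)
-D(b(2), -126 - 1*(-60)) = -1*(-284) = 284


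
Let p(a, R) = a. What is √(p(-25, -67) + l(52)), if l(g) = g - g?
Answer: 5*I ≈ 5.0*I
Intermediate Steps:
l(g) = 0
√(p(-25, -67) + l(52)) = √(-25 + 0) = √(-25) = 5*I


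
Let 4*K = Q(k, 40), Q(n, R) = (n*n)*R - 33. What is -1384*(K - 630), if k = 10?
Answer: -500662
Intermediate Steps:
Q(n, R) = -33 + R*n² (Q(n, R) = n²*R - 33 = R*n² - 33 = -33 + R*n²)
K = 3967/4 (K = (-33 + 40*10²)/4 = (-33 + 40*100)/4 = (-33 + 4000)/4 = (¼)*3967 = 3967/4 ≈ 991.75)
-1384*(K - 630) = -1384*(3967/4 - 630) = -1384*1447/4 = -500662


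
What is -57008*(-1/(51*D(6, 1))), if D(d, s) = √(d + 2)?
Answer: 14252*√2/51 ≈ 395.20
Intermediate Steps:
D(d, s) = √(2 + d)
-57008*(-1/(51*D(6, 1))) = -57008*(-1/(51*√(2 + 6))) = -57008*(-√2/204) = -(-14252)*√2/51 = 14252*√2/51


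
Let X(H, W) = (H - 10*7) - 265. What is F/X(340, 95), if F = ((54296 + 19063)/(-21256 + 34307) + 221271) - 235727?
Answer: -188591897/65255 ≈ -2890.1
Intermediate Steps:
F = -188591897/13051 (F = (73359/13051 + 221271) - 235727 = 2887881180/13051 - 235727 = -188591897/13051 ≈ -14450.)
X(H, W) = -335 + H (X(H, W) = (H - 70) - 265 = (-70 + H) - 265 = -335 + H)
F/X(340, 95) = -188591897/(13051*(-335 + 340)) = -188591897/13051/5 = -188591897/13051*1/5 = -188591897/65255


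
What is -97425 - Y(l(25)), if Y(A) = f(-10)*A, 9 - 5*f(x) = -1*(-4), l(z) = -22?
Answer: -97403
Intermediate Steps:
f(x) = 1 (f(x) = 9/5 - (-1)*(-4)/5 = 9/5 - ⅕*4 = 9/5 - ⅘ = 1)
Y(A) = A (Y(A) = 1*A = A)
-97425 - Y(l(25)) = -97425 - 1*(-22) = -97425 + 22 = -97403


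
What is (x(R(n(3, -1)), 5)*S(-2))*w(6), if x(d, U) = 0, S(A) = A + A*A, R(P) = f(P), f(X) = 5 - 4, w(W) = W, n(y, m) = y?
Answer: 0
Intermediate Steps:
f(X) = 1
R(P) = 1
S(A) = A + A²
(x(R(n(3, -1)), 5)*S(-2))*w(6) = (0*(-2*(1 - 2)))*6 = (0*(-2*(-1)))*6 = (0*2)*6 = 0*6 = 0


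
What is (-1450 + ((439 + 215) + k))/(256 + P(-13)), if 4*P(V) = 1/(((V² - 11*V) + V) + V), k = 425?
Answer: -424424/292865 ≈ -1.4492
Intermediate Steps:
P(V) = 1/(4*(V² - 9*V)) (P(V) = 1/(4*(((V² - 11*V) + V) + V)) = 1/(4*((V² - 10*V) + V)) = 1/(4*(V² - 9*V)))
(-1450 + ((439 + 215) + k))/(256 + P(-13)) = (-1450 + ((439 + 215) + 425))/(256 + (¼)/(-13*(-9 - 13))) = (-1450 + (654 + 425))/(256 + (¼)*(-1/13)/(-22)) = (-1450 + 1079)/(256 + (¼)*(-1/13)*(-1/22)) = -371/(256 + 1/1144) = -371/292865/1144 = -371*1144/292865 = -424424/292865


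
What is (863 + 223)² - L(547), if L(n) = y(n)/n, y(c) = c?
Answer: 1179395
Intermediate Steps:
L(n) = 1 (L(n) = n/n = 1)
(863 + 223)² - L(547) = (863 + 223)² - 1*1 = 1086² - 1 = 1179396 - 1 = 1179395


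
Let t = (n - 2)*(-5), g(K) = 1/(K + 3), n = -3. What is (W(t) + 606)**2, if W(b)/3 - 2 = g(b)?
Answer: 293745321/784 ≈ 3.7468e+5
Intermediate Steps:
g(K) = 1/(3 + K)
t = 25 (t = (-3 - 2)*(-5) = -5*(-5) = 25)
W(b) = 6 + 3/(3 + b)
(W(t) + 606)**2 = (3*(7 + 2*25)/(3 + 25) + 606)**2 = (3*(7 + 50)/28 + 606)**2 = (3*(1/28)*57 + 606)**2 = (171/28 + 606)**2 = (17139/28)**2 = 293745321/784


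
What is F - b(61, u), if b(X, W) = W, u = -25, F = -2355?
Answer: -2330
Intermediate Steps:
F - b(61, u) = -2355 - 1*(-25) = -2355 + 25 = -2330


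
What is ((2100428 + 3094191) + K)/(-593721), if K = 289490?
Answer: -5484109/593721 ≈ -9.2368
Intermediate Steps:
((2100428 + 3094191) + K)/(-593721) = ((2100428 + 3094191) + 289490)/(-593721) = (5194619 + 289490)*(-1/593721) = 5484109*(-1/593721) = -5484109/593721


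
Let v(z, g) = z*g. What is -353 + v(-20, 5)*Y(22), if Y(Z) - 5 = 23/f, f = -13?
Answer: -8789/13 ≈ -676.08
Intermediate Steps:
v(z, g) = g*z
Y(Z) = 42/13 (Y(Z) = 5 + 23/(-13) = 5 + 23*(-1/13) = 5 - 23/13 = 42/13)
-353 + v(-20, 5)*Y(22) = -353 + (5*(-20))*(42/13) = -353 - 100*42/13 = -353 - 4200/13 = -8789/13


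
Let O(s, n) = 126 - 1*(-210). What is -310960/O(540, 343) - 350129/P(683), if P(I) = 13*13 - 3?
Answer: -10578919/3486 ≈ -3034.7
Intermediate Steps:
O(s, n) = 336 (O(s, n) = 126 + 210 = 336)
P(I) = 166 (P(I) = 169 - 3 = 166)
-310960/O(540, 343) - 350129/P(683) = -310960/336 - 350129/166 = -310960*1/336 - 350129*1/166 = -19435/21 - 350129/166 = -10578919/3486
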